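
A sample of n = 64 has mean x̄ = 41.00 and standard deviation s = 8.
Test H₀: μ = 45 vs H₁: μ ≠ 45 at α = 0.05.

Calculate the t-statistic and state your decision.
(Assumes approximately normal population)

df = n - 1 = 63
SE = s/√n = 8/√64 = 1.0000
t = (x̄ - μ₀)/SE = (41.00 - 45)/1.0000 = -4.0000
Critical value: t_{0.025,63} = ±1.998
p-value ≈ 0.0002
Decision: reject H₀

Answer: t = -4.0000, reject H₀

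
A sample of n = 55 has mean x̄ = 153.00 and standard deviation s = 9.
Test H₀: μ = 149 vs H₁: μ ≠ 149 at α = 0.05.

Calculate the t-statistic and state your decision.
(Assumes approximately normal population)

df = n - 1 = 54
SE = s/√n = 9/√55 = 1.2136
t = (x̄ - μ₀)/SE = (153.00 - 149)/1.2136 = 3.2960
Critical value: t_{0.025,54} = ±2.005
p-value ≈ 0.0017
Decision: reject H₀

Answer: t = 3.2960, reject H₀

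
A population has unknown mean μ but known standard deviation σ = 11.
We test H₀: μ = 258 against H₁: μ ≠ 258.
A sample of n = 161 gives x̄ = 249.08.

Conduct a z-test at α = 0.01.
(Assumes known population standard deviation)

Answer: z = -10.2895, reject H₀

Derivation:
Standard error: SE = σ/√n = 11/√161 = 0.8669
z-statistic: z = (x̄ - μ₀)/SE = (249.08 - 258)/0.8669 = -10.2895
Critical value: ±2.576
p-value < 0.0001
Decision: reject H₀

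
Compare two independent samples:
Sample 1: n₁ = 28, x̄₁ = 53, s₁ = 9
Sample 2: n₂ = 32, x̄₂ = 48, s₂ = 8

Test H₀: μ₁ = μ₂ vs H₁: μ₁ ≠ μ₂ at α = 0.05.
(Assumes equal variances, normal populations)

Pooled variance: s²_p = [27×9² + 31×8²]/(58) = 71.9138
s_p = 8.4802
SE = s_p×√(1/n₁ + 1/n₂) = 8.4802×√(1/28 + 1/32) = 2.1945
t = (x̄₁ - x̄₂)/SE = (53 - 48)/2.1945 = 2.2784
df = 58, t-critical = ±2.002
Decision: reject H₀

Answer: t = 2.2784, reject H₀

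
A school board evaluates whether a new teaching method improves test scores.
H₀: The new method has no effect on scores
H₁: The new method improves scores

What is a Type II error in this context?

Type I error (α): Rejecting H₀ when H₀ is true
Type II error (β): Failing to reject H₀ when H₁ is true

Answer: Failing to adopt an effective teaching method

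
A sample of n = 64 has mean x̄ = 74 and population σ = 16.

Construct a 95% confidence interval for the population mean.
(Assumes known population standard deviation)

Confidence level: 95%, α = 0.05
z_0.025 = 1.960
SE = σ/√n = 16/√64 = 2.0000
Margin of error = 1.960 × 2.0000 = 3.9200
CI: x̄ ± margin = 74 ± 3.9200
CI: (70.0800, 77.9200)

Answer: (70.0800, 77.9200)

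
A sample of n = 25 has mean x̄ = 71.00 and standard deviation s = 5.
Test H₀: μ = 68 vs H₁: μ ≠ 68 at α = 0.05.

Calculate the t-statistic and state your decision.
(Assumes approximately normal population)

df = n - 1 = 24
SE = s/√n = 5/√25 = 1.0000
t = (x̄ - μ₀)/SE = (71.00 - 68)/1.0000 = 3.0000
Critical value: t_{0.025,24} = ±2.064
p-value ≈ 0.0062
Decision: reject H₀

Answer: t = 3.0000, reject H₀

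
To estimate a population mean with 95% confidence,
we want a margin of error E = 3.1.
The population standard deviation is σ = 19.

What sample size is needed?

Answer: n = 145

Derivation:
z_0.025 = 1.960
n = (z×σ/E)² = (1.960×19/3.1)²
n = 144.3098
Round up: n = 145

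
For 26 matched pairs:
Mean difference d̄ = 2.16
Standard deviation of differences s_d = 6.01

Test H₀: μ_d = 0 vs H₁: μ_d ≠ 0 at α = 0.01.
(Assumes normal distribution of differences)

Answer: t = 1.8325, fail to reject H₀

Derivation:
df = n - 1 = 25
SE = s_d/√n = 6.01/√26 = 1.1787
t = d̄/SE = 2.16/1.1787 = 1.8325
Critical value: t_{0.005,25} = ±2.787
p-value ≈ 0.0788
Decision: fail to reject H₀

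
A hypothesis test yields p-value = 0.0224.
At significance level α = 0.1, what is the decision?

Compare p-value to α:
0.0224 < 0.1
Decision: reject H₀

Answer: reject H₀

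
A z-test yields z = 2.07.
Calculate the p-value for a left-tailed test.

For z = 2.07:
p = P(Z < 2.07) = Φ(2.07) = 0.9808

Answer: p-value ≈ 0.9808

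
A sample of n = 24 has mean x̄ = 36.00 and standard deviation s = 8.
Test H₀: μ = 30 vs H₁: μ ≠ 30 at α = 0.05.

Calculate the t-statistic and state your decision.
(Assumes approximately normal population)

df = n - 1 = 23
SE = s/√n = 8/√24 = 1.6330
t = (x̄ - μ₀)/SE = (36.00 - 30)/1.6330 = 3.6742
Critical value: t_{0.025,23} = ±2.069
p-value ≈ 0.0013
Decision: reject H₀

Answer: t = 3.6742, reject H₀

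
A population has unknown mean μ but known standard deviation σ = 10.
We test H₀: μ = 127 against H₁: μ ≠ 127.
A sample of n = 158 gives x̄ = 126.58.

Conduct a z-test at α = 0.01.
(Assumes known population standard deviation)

Answer: z = -0.5279, fail to reject H₀

Derivation:
Standard error: SE = σ/√n = 10/√158 = 0.7956
z-statistic: z = (x̄ - μ₀)/SE = (126.58 - 127)/0.7956 = -0.5279
Critical value: ±2.576
p-value = 0.5976
Decision: fail to reject H₀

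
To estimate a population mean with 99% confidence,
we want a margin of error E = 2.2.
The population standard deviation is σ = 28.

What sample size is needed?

z_0.005 = 2.576
n = (z×σ/E)² = (2.576×28/2.2)²
n = 1074.8860
Round up: n = 1075

Answer: n = 1075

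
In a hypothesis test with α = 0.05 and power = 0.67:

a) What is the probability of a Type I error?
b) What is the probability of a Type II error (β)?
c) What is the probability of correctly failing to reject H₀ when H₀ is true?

Answer: a) 0.05, b) 0.33, c) 0.95

Derivation:
a) Type I error probability = α = 0.05
b) Power = P(reject H₀ | H₁ true) = 1 - β = 0.67, so Type II error probability = β = 1 - Power = 0.33
c) P(fail to reject H₀ | H₀ true) = 1 - α = 0.95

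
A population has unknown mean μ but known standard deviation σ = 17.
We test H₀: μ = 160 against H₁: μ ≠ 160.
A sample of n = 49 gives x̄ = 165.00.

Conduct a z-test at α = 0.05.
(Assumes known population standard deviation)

Answer: z = 2.0588, reject H₀

Derivation:
Standard error: SE = σ/√n = 17/√49 = 2.4286
z-statistic: z = (x̄ - μ₀)/SE = (165.00 - 160)/2.4286 = 2.0588
Critical value: ±1.960
p-value = 0.0395
Decision: reject H₀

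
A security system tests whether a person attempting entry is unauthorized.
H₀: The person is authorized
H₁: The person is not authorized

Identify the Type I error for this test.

Type I error: rejecting H₀ when it is actually true (false positive).
Type II error: failing to reject H₀ when H₁ is actually true (false negative).

Answer: Denying entry to an authorized person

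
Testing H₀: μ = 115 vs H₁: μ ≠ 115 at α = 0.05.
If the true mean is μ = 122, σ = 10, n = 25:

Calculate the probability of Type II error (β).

SE = σ/√n = 10/√25 = 2.0000
Critical values: μ₀ ± z_0.025×SE = 115 ± 1.960×2.0000
Acceptance region: (111.0800, 118.9200)
Under H₁ (μ = 122): z_high = (118.9200 - 122)/2.0000 = -1.5400, z_low = (111.0800 - 122)/2.0000 = -5.4600
β = P(not reject | H₁) = Φ(-1.5400) - Φ(-5.4600) ≈ 0.0618

Answer: β ≈ 0.0618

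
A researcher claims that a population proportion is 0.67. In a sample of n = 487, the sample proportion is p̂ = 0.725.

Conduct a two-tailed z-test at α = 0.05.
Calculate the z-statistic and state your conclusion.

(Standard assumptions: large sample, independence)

H₀: p = 0.67, H₁: p ≠ 0.67
Standard error: SE = √(p₀(1-p₀)/n) = √(0.67×0.33/487) = 0.021307
z-statistic: z = (p̂ - p₀)/SE = (0.725 - 0.67)/0.021307 = 2.5813
Critical value: z_0.025 = ±1.960
p-value = 0.0098
Decision: reject H₀ at α = 0.05

Answer: z = 2.5813, reject H₀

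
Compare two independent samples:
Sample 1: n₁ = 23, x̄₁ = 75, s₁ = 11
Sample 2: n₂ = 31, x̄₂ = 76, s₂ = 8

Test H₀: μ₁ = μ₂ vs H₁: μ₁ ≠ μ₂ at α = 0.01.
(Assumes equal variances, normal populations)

Answer: t = -0.3871, fail to reject H₀

Derivation:
Pooled variance: s²_p = [22×11² + 30×8²]/(52) = 88.1154
s_p = 9.3870
SE = s_p×√(1/n₁ + 1/n₂) = 9.3870×√(1/23 + 1/31) = 2.5833
t = (x̄₁ - x̄₂)/SE = (75 - 76)/2.5833 = -0.3871
df = 52, t-critical = ±2.674
Decision: fail to reject H₀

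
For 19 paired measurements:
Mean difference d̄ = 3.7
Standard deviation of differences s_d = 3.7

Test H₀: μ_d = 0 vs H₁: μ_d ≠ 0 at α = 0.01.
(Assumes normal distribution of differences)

Answer: t = 4.3591, reject H₀

Derivation:
df = n - 1 = 18
SE = s_d/√n = 3.7/√19 = 0.8488
t = d̄/SE = 3.7/0.8488 = 4.3591
Critical value: t_{0.005,18} = ±2.878
p-value ≈ 0.0004
Decision: reject H₀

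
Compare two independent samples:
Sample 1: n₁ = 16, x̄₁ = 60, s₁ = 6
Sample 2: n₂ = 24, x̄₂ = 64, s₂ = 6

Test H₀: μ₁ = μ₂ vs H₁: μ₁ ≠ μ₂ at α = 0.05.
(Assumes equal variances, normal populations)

Pooled variance: s²_p = [15×6² + 23×6²]/(38) = 36.0000
s_p = 6.0000
SE = s_p×√(1/n₁ + 1/n₂) = 6.0000×√(1/16 + 1/24) = 1.9365
t = (x̄₁ - x̄₂)/SE = (60 - 64)/1.9365 = -2.0656
df = 38, t-critical = ±2.024
Decision: reject H₀

Answer: t = -2.0656, reject H₀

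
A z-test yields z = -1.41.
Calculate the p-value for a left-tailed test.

Answer: p-value ≈ 0.0793

Derivation:
For z = -1.41:
p = P(Z < -1.41) = Φ(-1.41) = 0.0793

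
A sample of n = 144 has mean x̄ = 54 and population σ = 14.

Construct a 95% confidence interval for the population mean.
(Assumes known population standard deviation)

Answer: (51.7133, 56.2867)

Derivation:
Confidence level: 95%, α = 0.05
z_0.025 = 1.960
SE = σ/√n = 14/√144 = 1.1667
Margin of error = 1.960 × 1.1667 = 2.2867
CI: x̄ ± margin = 54 ± 2.2867
CI: (51.7133, 56.2867)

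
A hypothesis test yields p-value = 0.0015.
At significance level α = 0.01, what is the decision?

Answer: reject H₀

Derivation:
Compare p-value to α:
0.0015 < 0.01
Decision: reject H₀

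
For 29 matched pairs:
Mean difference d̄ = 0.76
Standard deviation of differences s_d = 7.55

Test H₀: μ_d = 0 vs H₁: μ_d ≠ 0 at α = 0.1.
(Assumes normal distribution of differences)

df = n - 1 = 28
SE = s_d/√n = 7.55/√29 = 1.4020
t = d̄/SE = 0.76/1.4020 = 0.5421
Critical value: t_{0.05,28} = ±1.701
p-value ≈ 0.5920
Decision: fail to reject H₀

Answer: t = 0.5421, fail to reject H₀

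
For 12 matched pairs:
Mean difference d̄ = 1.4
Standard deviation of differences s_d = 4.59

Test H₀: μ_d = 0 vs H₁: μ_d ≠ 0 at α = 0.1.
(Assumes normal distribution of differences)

Answer: t = 1.0566, fail to reject H₀

Derivation:
df = n - 1 = 11
SE = s_d/√n = 4.59/√12 = 1.3250
t = d̄/SE = 1.4/1.3250 = 1.0566
Critical value: t_{0.05,11} = ±1.796
p-value ≈ 0.3133
Decision: fail to reject H₀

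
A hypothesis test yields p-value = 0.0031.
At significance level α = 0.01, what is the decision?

Answer: reject H₀

Derivation:
Compare p-value to α:
0.0031 < 0.01
Decision: reject H₀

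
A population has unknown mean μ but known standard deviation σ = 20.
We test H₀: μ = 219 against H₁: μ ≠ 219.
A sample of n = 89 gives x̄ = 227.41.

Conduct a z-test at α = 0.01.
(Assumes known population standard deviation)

Standard error: SE = σ/√n = 20/√89 = 2.1200
z-statistic: z = (x̄ - μ₀)/SE = (227.41 - 219)/2.1200 = 3.9670
Critical value: ±2.576
p-value = 0.0001
Decision: reject H₀

Answer: z = 3.9670, reject H₀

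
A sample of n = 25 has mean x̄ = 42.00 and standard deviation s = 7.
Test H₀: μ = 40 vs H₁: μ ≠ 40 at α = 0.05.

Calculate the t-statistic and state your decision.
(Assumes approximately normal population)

df = n - 1 = 24
SE = s/√n = 7/√25 = 1.4000
t = (x̄ - μ₀)/SE = (42.00 - 40)/1.4000 = 1.4286
Critical value: t_{0.025,24} = ±2.064
p-value ≈ 0.1660
Decision: fail to reject H₀

Answer: t = 1.4286, fail to reject H₀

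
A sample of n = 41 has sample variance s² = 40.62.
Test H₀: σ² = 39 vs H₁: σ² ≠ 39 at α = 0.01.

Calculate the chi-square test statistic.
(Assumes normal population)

Answer: χ² = 41.6615, fail to reject H₀

Derivation:
df = n - 1 = 40
χ² = (n-1)s²/σ₀² = 40×40.62/39 = 41.6615
Critical values: χ²_{0.995,40} = 20.707, χ²_{0.005,40} = 66.766
Rejection region: χ² < 20.707 or χ² > 66.766
Decision: fail to reject H₀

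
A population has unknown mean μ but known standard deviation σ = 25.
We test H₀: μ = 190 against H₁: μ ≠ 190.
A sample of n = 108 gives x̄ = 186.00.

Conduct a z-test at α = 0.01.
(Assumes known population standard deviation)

Standard error: SE = σ/√n = 25/√108 = 2.4056
z-statistic: z = (x̄ - μ₀)/SE = (186.00 - 190)/2.4056 = -1.6628
Critical value: ±2.576
p-value = 0.0964
Decision: fail to reject H₀

Answer: z = -1.6628, fail to reject H₀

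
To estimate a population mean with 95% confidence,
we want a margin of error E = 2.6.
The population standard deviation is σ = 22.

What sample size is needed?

Answer: n = 276

Derivation:
z_0.025 = 1.960
n = (z×σ/E)² = (1.960×22/2.6)²
n = 275.0495
Round up: n = 276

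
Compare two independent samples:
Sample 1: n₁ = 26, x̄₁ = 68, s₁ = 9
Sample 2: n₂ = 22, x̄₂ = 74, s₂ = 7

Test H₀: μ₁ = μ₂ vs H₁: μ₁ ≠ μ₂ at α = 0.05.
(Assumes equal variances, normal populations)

Answer: t = -2.5419, reject H₀

Derivation:
Pooled variance: s²_p = [25×9² + 21×7²]/(46) = 66.3913
s_p = 8.1481
SE = s_p×√(1/n₁ + 1/n₂) = 8.1481×√(1/26 + 1/22) = 2.3604
t = (x̄₁ - x̄₂)/SE = (68 - 74)/2.3604 = -2.5419
df = 46, t-critical = ±2.013
Decision: reject H₀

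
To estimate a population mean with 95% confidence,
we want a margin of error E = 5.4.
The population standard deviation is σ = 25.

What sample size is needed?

Answer: n = 83

Derivation:
z_0.025 = 1.960
n = (z×σ/E)² = (1.960×25/5.4)²
n = 82.3388
Round up: n = 83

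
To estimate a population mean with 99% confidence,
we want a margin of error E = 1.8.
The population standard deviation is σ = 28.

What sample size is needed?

z_0.005 = 2.576
n = (z×σ/E)² = (2.576×28/1.8)²
n = 1605.6939
Round up: n = 1606

Answer: n = 1606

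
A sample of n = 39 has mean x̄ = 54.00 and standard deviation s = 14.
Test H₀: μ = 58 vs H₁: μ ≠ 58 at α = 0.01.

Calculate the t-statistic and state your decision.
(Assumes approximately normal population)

df = n - 1 = 38
SE = s/√n = 14/√39 = 2.2418
t = (x̄ - μ₀)/SE = (54.00 - 58)/2.2418 = -1.7843
Critical value: t_{0.005,38} = ±2.712
p-value ≈ 0.0824
Decision: fail to reject H₀

Answer: t = -1.7843, fail to reject H₀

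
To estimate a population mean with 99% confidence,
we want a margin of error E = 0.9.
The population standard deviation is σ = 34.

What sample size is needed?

Answer: n = 9471

Derivation:
z_0.005 = 2.576
n = (z×σ/E)² = (2.576×34/0.9)²
n = 9470.3174
Round up: n = 9471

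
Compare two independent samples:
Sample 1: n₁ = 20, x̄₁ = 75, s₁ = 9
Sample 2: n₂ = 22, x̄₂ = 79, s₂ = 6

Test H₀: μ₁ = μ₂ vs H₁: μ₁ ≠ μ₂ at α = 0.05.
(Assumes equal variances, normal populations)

Pooled variance: s²_p = [19×9² + 21×6²]/(40) = 57.3750
s_p = 7.5746
SE = s_p×√(1/n₁ + 1/n₂) = 7.5746×√(1/20 + 1/22) = 2.3402
t = (x̄₁ - x̄₂)/SE = (75 - 79)/2.3402 = -1.7093
df = 40, t-critical = ±2.021
Decision: fail to reject H₀

Answer: t = -1.7093, fail to reject H₀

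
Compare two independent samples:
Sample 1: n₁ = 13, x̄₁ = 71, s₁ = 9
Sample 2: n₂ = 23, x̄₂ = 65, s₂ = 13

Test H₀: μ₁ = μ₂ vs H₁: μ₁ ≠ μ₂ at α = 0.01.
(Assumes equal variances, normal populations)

Answer: t = 1.4723, fail to reject H₀

Derivation:
Pooled variance: s²_p = [12×9² + 22×13²]/(34) = 137.9412
s_p = 11.7448
SE = s_p×√(1/n₁ + 1/n₂) = 11.7448×√(1/13 + 1/23) = 4.0753
t = (x̄₁ - x̄₂)/SE = (71 - 65)/4.0753 = 1.4723
df = 34, t-critical = ±2.728
Decision: fail to reject H₀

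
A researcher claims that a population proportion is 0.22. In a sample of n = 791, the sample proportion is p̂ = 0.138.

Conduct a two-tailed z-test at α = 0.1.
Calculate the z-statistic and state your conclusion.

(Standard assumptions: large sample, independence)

Answer: z = -5.5672, reject H₀

Derivation:
H₀: p = 0.22, H₁: p ≠ 0.22
Standard error: SE = √(p₀(1-p₀)/n) = √(0.22×0.78/791) = 0.014729
z-statistic: z = (p̂ - p₀)/SE = (0.138 - 0.22)/0.014729 = -5.5672
Critical value: z_0.05 = ±1.645
p-value < 0.0001
Decision: reject H₀ at α = 0.1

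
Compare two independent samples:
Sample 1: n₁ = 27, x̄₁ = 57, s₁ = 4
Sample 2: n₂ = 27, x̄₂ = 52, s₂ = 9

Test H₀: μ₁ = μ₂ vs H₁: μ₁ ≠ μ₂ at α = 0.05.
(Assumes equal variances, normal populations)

Answer: t = 2.6380, reject H₀

Derivation:
Pooled variance: s²_p = [26×4² + 26×9²]/(52) = 48.5000
s_p = 6.9642
SE = s_p×√(1/n₁ + 1/n₂) = 6.9642×√(1/27 + 1/27) = 1.8954
t = (x̄₁ - x̄₂)/SE = (57 - 52)/1.8954 = 2.6380
df = 52, t-critical = ±2.007
Decision: reject H₀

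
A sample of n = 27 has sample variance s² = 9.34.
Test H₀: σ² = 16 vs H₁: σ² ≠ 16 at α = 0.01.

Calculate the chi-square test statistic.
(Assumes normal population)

Answer: χ² = 15.1775, fail to reject H₀

Derivation:
df = n - 1 = 26
χ² = (n-1)s²/σ₀² = 26×9.34/16 = 15.1775
Critical values: χ²_{0.995,26} = 11.160, χ²_{0.005,26} = 48.290
Rejection region: χ² < 11.160 or χ² > 48.290
Decision: fail to reject H₀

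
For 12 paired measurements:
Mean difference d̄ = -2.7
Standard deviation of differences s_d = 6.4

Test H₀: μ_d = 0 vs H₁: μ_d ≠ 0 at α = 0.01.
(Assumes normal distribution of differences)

df = n - 1 = 11
SE = s_d/√n = 6.4/√12 = 1.8475
t = d̄/SE = -2.7/1.8475 = -1.4614
Critical value: t_{0.005,11} = ±3.106
p-value ≈ 0.1719
Decision: fail to reject H₀

Answer: t = -1.4614, fail to reject H₀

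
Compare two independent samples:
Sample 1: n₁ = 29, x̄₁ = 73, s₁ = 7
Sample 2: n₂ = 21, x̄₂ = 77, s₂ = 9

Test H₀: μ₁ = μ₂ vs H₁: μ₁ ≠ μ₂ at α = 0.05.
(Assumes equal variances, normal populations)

Answer: t = -1.7682, fail to reject H₀

Derivation:
Pooled variance: s²_p = [28×7² + 20×9²]/(48) = 62.3333
s_p = 7.8951
SE = s_p×√(1/n₁ + 1/n₂) = 7.8951×√(1/29 + 1/21) = 2.2622
t = (x̄₁ - x̄₂)/SE = (73 - 77)/2.2622 = -1.7682
df = 48, t-critical = ±2.011
Decision: fail to reject H₀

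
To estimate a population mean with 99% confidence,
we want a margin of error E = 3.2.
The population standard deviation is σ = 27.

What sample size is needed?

Answer: n = 473

Derivation:
z_0.005 = 2.576
n = (z×σ/E)² = (2.576×27/3.2)²
n = 472.4102
Round up: n = 473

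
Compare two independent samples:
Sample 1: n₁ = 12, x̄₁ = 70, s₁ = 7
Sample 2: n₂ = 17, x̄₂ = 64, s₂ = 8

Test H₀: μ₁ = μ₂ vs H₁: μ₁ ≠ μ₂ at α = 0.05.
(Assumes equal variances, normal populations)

Pooled variance: s²_p = [11×7² + 16×8²]/(27) = 57.8889
s_p = 7.6085
SE = s_p×√(1/n₁ + 1/n₂) = 7.6085×√(1/12 + 1/17) = 2.8687
t = (x̄₁ - x̄₂)/SE = (70 - 64)/2.8687 = 2.0915
df = 27, t-critical = ±2.052
Decision: reject H₀

Answer: t = 2.0915, reject H₀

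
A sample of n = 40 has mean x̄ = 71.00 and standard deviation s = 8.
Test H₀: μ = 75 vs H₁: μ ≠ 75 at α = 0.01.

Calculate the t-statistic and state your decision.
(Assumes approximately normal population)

Answer: t = -3.1623, reject H₀

Derivation:
df = n - 1 = 39
SE = s/√n = 8/√40 = 1.2649
t = (x̄ - μ₀)/SE = (71.00 - 75)/1.2649 = -3.1623
Critical value: t_{0.005,39} = ±2.708
p-value ≈ 0.0030
Decision: reject H₀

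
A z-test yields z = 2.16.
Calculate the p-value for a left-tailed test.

Answer: p-value ≈ 0.9846

Derivation:
For z = 2.16:
p = P(Z < 2.16) = Φ(2.16) = 0.9846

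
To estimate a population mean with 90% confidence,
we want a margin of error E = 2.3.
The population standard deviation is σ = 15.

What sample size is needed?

z_0.05 = 1.645
n = (z×σ/E)² = (1.645×15/2.3)²
n = 115.0956
Round up: n = 116

Answer: n = 116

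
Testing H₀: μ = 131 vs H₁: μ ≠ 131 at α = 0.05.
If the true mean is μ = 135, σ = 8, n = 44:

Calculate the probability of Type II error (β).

SE = σ/√n = 8/√44 = 1.2060
Critical values: μ₀ ± z_0.025×SE = 131 ± 1.960×1.2060
Acceptance region: (128.6362, 133.3638)
Under H₁ (μ = 135): z_high = (133.3638 - 135)/1.2060 = -1.3567, z_low = (128.6362 - 135)/1.2060 = -5.2768
β = P(not reject | H₁) = Φ(-1.3567) - Φ(-5.2768) ≈ 0.0874

Answer: β ≈ 0.0874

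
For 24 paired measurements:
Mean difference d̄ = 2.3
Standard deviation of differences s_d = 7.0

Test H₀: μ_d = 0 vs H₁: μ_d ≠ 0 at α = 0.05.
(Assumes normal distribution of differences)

df = n - 1 = 23
SE = s_d/√n = 7.0/√24 = 1.4289
t = d̄/SE = 2.3/1.4289 = 1.6096
Critical value: t_{0.025,23} = ±2.069
p-value ≈ 0.1211
Decision: fail to reject H₀

Answer: t = 1.6096, fail to reject H₀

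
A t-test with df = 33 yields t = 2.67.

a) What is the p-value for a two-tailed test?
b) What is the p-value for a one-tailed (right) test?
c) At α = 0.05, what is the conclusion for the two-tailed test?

Using t-distribution with df = 33:
a) Two-tailed: p = 2×P(T > 2.67) = 0.0117
b) One-tailed: p = P(T > 2.67) = 0.0058
c) 0.0117 < 0.05, reject H₀

Answer: a) 0.0117, b) 0.0058, c) reject H₀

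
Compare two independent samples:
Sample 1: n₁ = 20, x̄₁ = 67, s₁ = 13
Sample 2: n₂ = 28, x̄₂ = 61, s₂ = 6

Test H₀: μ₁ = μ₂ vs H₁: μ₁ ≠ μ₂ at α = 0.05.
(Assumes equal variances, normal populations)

Answer: t = 2.1491, reject H₀

Derivation:
Pooled variance: s²_p = [19×13² + 27×6²]/(46) = 90.9348
s_p = 9.5360
SE = s_p×√(1/n₁ + 1/n₂) = 9.5360×√(1/20 + 1/28) = 2.7919
t = (x̄₁ - x̄₂)/SE = (67 - 61)/2.7919 = 2.1491
df = 46, t-critical = ±2.013
Decision: reject H₀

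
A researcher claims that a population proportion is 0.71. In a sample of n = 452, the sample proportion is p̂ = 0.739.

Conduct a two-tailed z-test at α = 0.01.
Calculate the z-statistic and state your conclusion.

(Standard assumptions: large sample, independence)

Answer: z = 1.3588, fail to reject H₀

Derivation:
H₀: p = 0.71, H₁: p ≠ 0.71
Standard error: SE = √(p₀(1-p₀)/n) = √(0.71×0.29/452) = 0.021343
z-statistic: z = (p̂ - p₀)/SE = (0.739 - 0.71)/0.021343 = 1.3588
Critical value: z_0.005 = ±2.576
p-value = 0.1742
Decision: fail to reject H₀ at α = 0.01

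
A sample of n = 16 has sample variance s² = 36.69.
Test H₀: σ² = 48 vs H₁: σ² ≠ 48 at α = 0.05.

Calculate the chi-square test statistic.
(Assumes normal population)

df = n - 1 = 15
χ² = (n-1)s²/σ₀² = 15×36.69/48 = 11.4656
Critical values: χ²_{0.975,15} = 6.262, χ²_{0.025,15} = 27.488
Rejection region: χ² < 6.262 or χ² > 27.488
Decision: fail to reject H₀

Answer: χ² = 11.4656, fail to reject H₀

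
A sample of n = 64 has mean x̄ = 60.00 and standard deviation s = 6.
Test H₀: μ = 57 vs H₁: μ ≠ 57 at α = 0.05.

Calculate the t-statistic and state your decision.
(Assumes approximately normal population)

df = n - 1 = 63
SE = s/√n = 6/√64 = 0.7500
t = (x̄ - μ₀)/SE = (60.00 - 57)/0.7500 = 4.0000
Critical value: t_{0.025,63} = ±1.998
p-value ≈ 0.0002
Decision: reject H₀

Answer: t = 4.0000, reject H₀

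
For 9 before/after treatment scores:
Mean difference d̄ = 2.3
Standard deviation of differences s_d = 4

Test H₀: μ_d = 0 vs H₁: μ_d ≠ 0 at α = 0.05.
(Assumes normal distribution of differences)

Answer: t = 1.7250, fail to reject H₀

Derivation:
df = n - 1 = 8
SE = s_d/√n = 4/√9 = 1.3333
t = d̄/SE = 2.3/1.3333 = 1.7250
Critical value: t_{0.025,8} = ±2.306
p-value ≈ 0.1228
Decision: fail to reject H₀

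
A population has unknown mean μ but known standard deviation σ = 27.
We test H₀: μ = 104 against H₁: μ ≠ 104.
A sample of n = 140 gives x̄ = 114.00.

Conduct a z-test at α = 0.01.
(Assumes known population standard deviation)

Answer: z = 4.3823, reject H₀

Derivation:
Standard error: SE = σ/√n = 27/√140 = 2.2819
z-statistic: z = (x̄ - μ₀)/SE = (114.00 - 104)/2.2819 = 4.3823
Critical value: ±2.576
p-value < 0.0001
Decision: reject H₀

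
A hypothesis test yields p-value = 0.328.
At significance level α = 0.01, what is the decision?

Answer: fail to reject H₀

Derivation:
Compare p-value to α:
0.328 ≥ 0.01
Decision: fail to reject H₀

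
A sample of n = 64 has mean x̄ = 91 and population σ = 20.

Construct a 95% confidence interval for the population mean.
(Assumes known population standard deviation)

Confidence level: 95%, α = 0.05
z_0.025 = 1.960
SE = σ/√n = 20/√64 = 2.5000
Margin of error = 1.960 × 2.5000 = 4.9000
CI: x̄ ± margin = 91 ± 4.9000
CI: (86.1000, 95.9000)

Answer: (86.1000, 95.9000)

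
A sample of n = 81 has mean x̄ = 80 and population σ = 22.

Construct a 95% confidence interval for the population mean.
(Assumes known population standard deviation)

Answer: (75.2090, 84.7910)

Derivation:
Confidence level: 95%, α = 0.05
z_0.025 = 1.960
SE = σ/√n = 22/√81 = 2.4444
Margin of error = 1.960 × 2.4444 = 4.7910
CI: x̄ ± margin = 80 ± 4.7910
CI: (75.2090, 84.7910)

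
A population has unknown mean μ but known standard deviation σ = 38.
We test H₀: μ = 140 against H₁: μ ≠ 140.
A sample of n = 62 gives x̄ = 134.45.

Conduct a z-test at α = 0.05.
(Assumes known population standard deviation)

Answer: z = -1.1500, fail to reject H₀

Derivation:
Standard error: SE = σ/√n = 38/√62 = 4.8260
z-statistic: z = (x̄ - μ₀)/SE = (134.45 - 140)/4.8260 = -1.1500
Critical value: ±1.960
p-value = 0.2501
Decision: fail to reject H₀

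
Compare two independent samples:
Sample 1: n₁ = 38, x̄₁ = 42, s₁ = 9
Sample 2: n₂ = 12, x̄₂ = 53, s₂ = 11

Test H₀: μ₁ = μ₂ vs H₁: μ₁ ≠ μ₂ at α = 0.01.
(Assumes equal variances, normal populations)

Pooled variance: s²_p = [37×9² + 11×11²]/(48) = 90.1667
s_p = 9.4956
SE = s_p×√(1/n₁ + 1/n₂) = 9.4956×√(1/38 + 1/12) = 3.1443
t = (x̄₁ - x̄₂)/SE = (42 - 53)/3.1443 = -3.4984
df = 48, t-critical = ±2.682
Decision: reject H₀

Answer: t = -3.4984, reject H₀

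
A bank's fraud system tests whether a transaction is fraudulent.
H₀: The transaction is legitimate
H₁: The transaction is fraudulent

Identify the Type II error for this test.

Answer: Allowing a fraudulent transaction to go through

Derivation:
Type I error (α): Rejecting H₀ when H₀ is true
Type II error (β): Failing to reject H₀ when H₁ is true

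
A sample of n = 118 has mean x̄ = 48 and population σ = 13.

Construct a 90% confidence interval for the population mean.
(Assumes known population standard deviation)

Confidence level: 90%, α = 0.1
z_0.05 = 1.645
SE = σ/√n = 13/√118 = 1.1967
Margin of error = 1.645 × 1.1967 = 1.9686
CI: x̄ ± margin = 48 ± 1.9686
CI: (46.0314, 49.9686)

Answer: (46.0314, 49.9686)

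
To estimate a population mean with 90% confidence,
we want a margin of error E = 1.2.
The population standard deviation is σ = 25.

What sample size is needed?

z_0.05 = 1.645
n = (z×σ/E)² = (1.645×25/1.2)²
n = 1174.4900
Round up: n = 1175

Answer: n = 1175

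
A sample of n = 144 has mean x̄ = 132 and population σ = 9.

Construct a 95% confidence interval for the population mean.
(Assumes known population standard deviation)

Answer: (130.5300, 133.4700)

Derivation:
Confidence level: 95%, α = 0.05
z_0.025 = 1.960
SE = σ/√n = 9/√144 = 0.7500
Margin of error = 1.960 × 0.7500 = 1.4700
CI: x̄ ± margin = 132 ± 1.4700
CI: (130.5300, 133.4700)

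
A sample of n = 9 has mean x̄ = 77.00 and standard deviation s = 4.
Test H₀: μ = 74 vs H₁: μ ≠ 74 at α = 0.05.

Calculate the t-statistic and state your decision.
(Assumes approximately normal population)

Answer: t = 2.2501, fail to reject H₀

Derivation:
df = n - 1 = 8
SE = s/√n = 4/√9 = 1.3333
t = (x̄ - μ₀)/SE = (77.00 - 74)/1.3333 = 2.2501
Critical value: t_{0.025,8} = ±2.306
p-value ≈ 0.0546
Decision: fail to reject H₀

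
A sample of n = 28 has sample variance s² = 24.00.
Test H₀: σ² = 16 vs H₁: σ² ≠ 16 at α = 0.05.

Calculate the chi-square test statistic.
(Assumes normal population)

Answer: χ² = 40.5000, fail to reject H₀

Derivation:
df = n - 1 = 27
χ² = (n-1)s²/σ₀² = 27×24.00/16 = 40.5000
Critical values: χ²_{0.975,27} = 14.573, χ²_{0.025,27} = 43.195
Rejection region: χ² < 14.573 or χ² > 43.195
Decision: fail to reject H₀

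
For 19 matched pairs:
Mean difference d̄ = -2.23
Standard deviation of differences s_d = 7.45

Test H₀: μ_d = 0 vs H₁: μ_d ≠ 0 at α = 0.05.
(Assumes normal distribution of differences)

df = n - 1 = 18
SE = s_d/√n = 7.45/√19 = 1.7091
t = d̄/SE = -2.23/1.7091 = -1.3048
Critical value: t_{0.025,18} = ±2.101
p-value ≈ 0.2084
Decision: fail to reject H₀

Answer: t = -1.3048, fail to reject H₀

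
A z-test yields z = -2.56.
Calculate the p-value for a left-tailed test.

Answer: p-value ≈ 0.0052

Derivation:
For z = -2.56:
p = P(Z < -2.56) = Φ(-2.56) = 0.0052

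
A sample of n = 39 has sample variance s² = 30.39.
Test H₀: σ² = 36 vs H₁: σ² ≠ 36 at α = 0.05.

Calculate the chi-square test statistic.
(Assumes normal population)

df = n - 1 = 38
χ² = (n-1)s²/σ₀² = 38×30.39/36 = 32.0783
Critical values: χ²_{0.975,38} = 22.878, χ²_{0.025,38} = 56.896
Rejection region: χ² < 22.878 or χ² > 56.896
Decision: fail to reject H₀

Answer: χ² = 32.0783, fail to reject H₀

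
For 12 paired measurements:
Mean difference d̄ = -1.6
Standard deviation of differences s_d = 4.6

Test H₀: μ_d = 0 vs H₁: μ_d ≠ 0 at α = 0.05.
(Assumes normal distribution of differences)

Answer: t = -1.2049, fail to reject H₀

Derivation:
df = n - 1 = 11
SE = s_d/√n = 4.6/√12 = 1.3279
t = d̄/SE = -1.6/1.3279 = -1.2049
Critical value: t_{0.025,11} = ±2.201
p-value ≈ 0.2535
Decision: fail to reject H₀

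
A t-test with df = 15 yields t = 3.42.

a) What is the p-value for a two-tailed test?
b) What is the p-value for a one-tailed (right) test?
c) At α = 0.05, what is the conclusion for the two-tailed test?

Using t-distribution with df = 15:
a) Two-tailed: p = 2×P(T > 3.42) = 0.0038
b) One-tailed: p = P(T > 3.42) = 0.0019
c) 0.0038 < 0.05, reject H₀

Answer: a) 0.0038, b) 0.0019, c) reject H₀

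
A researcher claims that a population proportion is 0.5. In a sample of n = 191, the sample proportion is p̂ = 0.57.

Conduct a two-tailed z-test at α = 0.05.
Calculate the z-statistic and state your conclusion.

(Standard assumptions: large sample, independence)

Answer: z = 1.9348, fail to reject H₀

Derivation:
H₀: p = 0.5, H₁: p ≠ 0.5
Standard error: SE = √(p₀(1-p₀)/n) = √(0.5×0.5/191) = 0.036179
z-statistic: z = (p̂ - p₀)/SE = (0.57 - 0.5)/0.036179 = 1.9348
Critical value: z_0.025 = ±1.960
p-value = 0.0530
Decision: fail to reject H₀ at α = 0.05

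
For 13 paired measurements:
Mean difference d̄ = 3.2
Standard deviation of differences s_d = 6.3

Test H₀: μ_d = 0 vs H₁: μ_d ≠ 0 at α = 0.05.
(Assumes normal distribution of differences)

df = n - 1 = 12
SE = s_d/√n = 6.3/√13 = 1.7473
t = d̄/SE = 3.2/1.7473 = 1.8314
Critical value: t_{0.025,12} = ±2.179
p-value ≈ 0.0920
Decision: fail to reject H₀

Answer: t = 1.8314, fail to reject H₀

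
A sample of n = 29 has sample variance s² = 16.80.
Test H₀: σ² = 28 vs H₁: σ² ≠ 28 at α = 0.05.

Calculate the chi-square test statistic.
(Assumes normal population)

df = n - 1 = 28
χ² = (n-1)s²/σ₀² = 28×16.80/28 = 16.8000
Critical values: χ²_{0.975,28} = 15.308, χ²_{0.025,28} = 44.461
Rejection region: χ² < 15.308 or χ² > 44.461
Decision: fail to reject H₀

Answer: χ² = 16.8000, fail to reject H₀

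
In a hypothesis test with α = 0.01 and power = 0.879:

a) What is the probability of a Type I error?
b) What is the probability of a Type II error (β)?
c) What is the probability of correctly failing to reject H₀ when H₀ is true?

a) Type I error probability = α = 0.01
b) Power = P(reject H₀ | H₁ true) = 1 - β = 0.879, so Type II error probability = β = 1 - Power = 0.121
c) P(fail to reject H₀ | H₀ true) = 1 - α = 0.99

Answer: a) 0.01, b) 0.121, c) 0.99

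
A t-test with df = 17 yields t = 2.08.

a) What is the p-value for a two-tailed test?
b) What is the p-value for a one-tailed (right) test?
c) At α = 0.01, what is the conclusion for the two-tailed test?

Answer: a) 0.0530, b) 0.0265, c) fail to reject H₀

Derivation:
Using t-distribution with df = 17:
a) Two-tailed: p = 2×P(T > 2.08) = 0.0530
b) One-tailed: p = P(T > 2.08) = 0.0265
c) 0.0530 ≥ 0.01, fail to reject H₀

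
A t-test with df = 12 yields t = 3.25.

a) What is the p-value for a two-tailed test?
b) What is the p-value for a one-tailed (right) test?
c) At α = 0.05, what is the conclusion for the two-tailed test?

Using t-distribution with df = 12:
a) Two-tailed: p = 2×P(T > 3.25) = 0.0070
b) One-tailed: p = P(T > 3.25) = 0.0035
c) 0.0070 < 0.05, reject H₀

Answer: a) 0.0070, b) 0.0035, c) reject H₀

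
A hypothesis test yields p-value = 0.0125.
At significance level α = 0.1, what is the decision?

Answer: reject H₀

Derivation:
Compare p-value to α:
0.0125 < 0.1
Decision: reject H₀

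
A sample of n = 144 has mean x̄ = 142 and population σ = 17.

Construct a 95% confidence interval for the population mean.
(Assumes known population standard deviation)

Answer: (139.2233, 144.7767)

Derivation:
Confidence level: 95%, α = 0.05
z_0.025 = 1.960
SE = σ/√n = 17/√144 = 1.4167
Margin of error = 1.960 × 1.4167 = 2.7767
CI: x̄ ± margin = 142 ± 2.7767
CI: (139.2233, 144.7767)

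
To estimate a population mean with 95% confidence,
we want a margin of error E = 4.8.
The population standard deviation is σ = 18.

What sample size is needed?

Answer: n = 55

Derivation:
z_0.025 = 1.960
n = (z×σ/E)² = (1.960×18/4.8)²
n = 54.0225
Round up: n = 55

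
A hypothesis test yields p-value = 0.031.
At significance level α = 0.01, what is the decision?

Answer: fail to reject H₀

Derivation:
Compare p-value to α:
0.031 ≥ 0.01
Decision: fail to reject H₀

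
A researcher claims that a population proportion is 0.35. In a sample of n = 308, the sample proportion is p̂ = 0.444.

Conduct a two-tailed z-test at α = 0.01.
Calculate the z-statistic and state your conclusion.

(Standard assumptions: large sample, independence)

H₀: p = 0.35, H₁: p ≠ 0.35
Standard error: SE = √(p₀(1-p₀)/n) = √(0.35×0.65/308) = 0.027178
z-statistic: z = (p̂ - p₀)/SE = (0.444 - 0.35)/0.027178 = 3.4587
Critical value: z_0.005 = ±2.576
p-value = 0.0005
Decision: reject H₀ at α = 0.01

Answer: z = 3.4587, reject H₀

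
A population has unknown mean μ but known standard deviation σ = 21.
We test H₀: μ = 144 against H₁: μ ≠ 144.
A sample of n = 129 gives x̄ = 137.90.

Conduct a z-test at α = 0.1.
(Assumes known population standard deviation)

Answer: z = -3.2993, reject H₀

Derivation:
Standard error: SE = σ/√n = 21/√129 = 1.8489
z-statistic: z = (x̄ - μ₀)/SE = (137.90 - 144)/1.8489 = -3.2993
Critical value: ±1.645
p-value = 0.0010
Decision: reject H₀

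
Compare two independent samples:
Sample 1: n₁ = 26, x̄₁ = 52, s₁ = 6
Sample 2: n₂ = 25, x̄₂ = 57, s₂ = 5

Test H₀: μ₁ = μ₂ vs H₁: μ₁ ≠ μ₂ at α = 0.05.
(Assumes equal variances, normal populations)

Answer: t = -3.2262, reject H₀

Derivation:
Pooled variance: s²_p = [25×6² + 24×5²]/(49) = 30.6122
s_p = 5.5328
SE = s_p×√(1/n₁ + 1/n₂) = 5.5328×√(1/26 + 1/25) = 1.5498
t = (x̄₁ - x̄₂)/SE = (52 - 57)/1.5498 = -3.2262
df = 49, t-critical = ±2.010
Decision: reject H₀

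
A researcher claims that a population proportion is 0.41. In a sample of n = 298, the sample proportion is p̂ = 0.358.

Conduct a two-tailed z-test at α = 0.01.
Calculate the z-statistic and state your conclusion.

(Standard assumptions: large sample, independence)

H₀: p = 0.41, H₁: p ≠ 0.41
Standard error: SE = √(p₀(1-p₀)/n) = √(0.41×0.59/298) = 0.028491
z-statistic: z = (p̂ - p₀)/SE = (0.358 - 0.41)/0.028491 = -1.8251
Critical value: z_0.005 = ±2.576
p-value = 0.0680
Decision: fail to reject H₀ at α = 0.01

Answer: z = -1.8251, fail to reject H₀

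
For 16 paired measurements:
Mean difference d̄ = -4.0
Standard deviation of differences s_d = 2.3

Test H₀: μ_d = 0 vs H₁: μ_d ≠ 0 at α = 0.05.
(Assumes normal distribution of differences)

df = n - 1 = 15
SE = s_d/√n = 2.3/√16 = 0.5750
t = d̄/SE = -4.0/0.5750 = -6.9565
Critical value: t_{0.025,15} = ±2.131
p-value < 0.0001
Decision: reject H₀

Answer: t = -6.9565, reject H₀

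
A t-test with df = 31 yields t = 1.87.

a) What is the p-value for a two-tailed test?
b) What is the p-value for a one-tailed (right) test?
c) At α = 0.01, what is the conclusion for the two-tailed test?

Using t-distribution with df = 31:
a) Two-tailed: p = 2×P(T > 1.87) = 0.0710
b) One-tailed: p = P(T > 1.87) = 0.0355
c) 0.0710 ≥ 0.01, fail to reject H₀

Answer: a) 0.0710, b) 0.0355, c) fail to reject H₀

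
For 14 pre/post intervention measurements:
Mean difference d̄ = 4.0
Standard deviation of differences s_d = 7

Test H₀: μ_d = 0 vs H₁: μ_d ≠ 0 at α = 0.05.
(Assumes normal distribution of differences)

df = n - 1 = 13
SE = s_d/√n = 7/√14 = 1.8708
t = d̄/SE = 4.0/1.8708 = 2.1381
Critical value: t_{0.025,13} = ±2.160
p-value ≈ 0.0521
Decision: fail to reject H₀

Answer: t = 2.1381, fail to reject H₀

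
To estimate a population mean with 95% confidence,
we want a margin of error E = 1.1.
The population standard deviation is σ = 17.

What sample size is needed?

z_0.025 = 1.960
n = (z×σ/E)² = (1.960×17/1.1)²
n = 917.5392
Round up: n = 918

Answer: n = 918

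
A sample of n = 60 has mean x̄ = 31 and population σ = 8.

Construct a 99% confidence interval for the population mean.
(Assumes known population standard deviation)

Confidence level: 99%, α = 0.01
z_0.005 = 2.576
SE = σ/√n = 8/√60 = 1.0328
Margin of error = 2.576 × 1.0328 = 2.6605
CI: x̄ ± margin = 31 ± 2.6605
CI: (28.3395, 33.6605)

Answer: (28.3395, 33.6605)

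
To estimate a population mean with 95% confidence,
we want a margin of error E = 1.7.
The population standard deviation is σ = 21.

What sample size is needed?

Answer: n = 587

Derivation:
z_0.025 = 1.960
n = (z×σ/E)² = (1.960×21/1.7)²
n = 586.2096
Round up: n = 587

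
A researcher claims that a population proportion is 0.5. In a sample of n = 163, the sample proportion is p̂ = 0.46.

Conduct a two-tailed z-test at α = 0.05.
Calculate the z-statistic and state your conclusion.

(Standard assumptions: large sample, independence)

H₀: p = 0.5, H₁: p ≠ 0.5
Standard error: SE = √(p₀(1-p₀)/n) = √(0.5×0.5/163) = 0.039163
z-statistic: z = (p̂ - p₀)/SE = (0.46 - 0.5)/0.039163 = -1.0214
Critical value: z_0.025 = ±1.960
p-value = 0.3071
Decision: fail to reject H₀ at α = 0.05

Answer: z = -1.0214, fail to reject H₀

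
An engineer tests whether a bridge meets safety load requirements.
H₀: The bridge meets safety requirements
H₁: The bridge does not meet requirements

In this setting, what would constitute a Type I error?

Answer: Unnecessarily closing a safe bridge for repairs

Derivation:
Type I error (α): Rejecting H₀ when H₀ is true
Type II error (β): Failing to reject H₀ when H₁ is true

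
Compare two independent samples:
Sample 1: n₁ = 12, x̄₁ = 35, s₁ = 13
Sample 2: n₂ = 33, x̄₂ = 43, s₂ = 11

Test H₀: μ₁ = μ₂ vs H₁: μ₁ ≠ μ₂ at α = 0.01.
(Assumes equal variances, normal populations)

Answer: t = -2.0557, fail to reject H₀

Derivation:
Pooled variance: s²_p = [11×13² + 32×11²]/(43) = 133.2791
s_p = 11.5447
SE = s_p×√(1/n₁ + 1/n₂) = 11.5447×√(1/12 + 1/33) = 3.8917
t = (x̄₁ - x̄₂)/SE = (35 - 43)/3.8917 = -2.0557
df = 43, t-critical = ±2.695
Decision: fail to reject H₀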